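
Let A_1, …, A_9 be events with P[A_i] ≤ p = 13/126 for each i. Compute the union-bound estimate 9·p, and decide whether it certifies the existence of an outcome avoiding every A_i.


Union bound: P[∪_{i=1}^{9} A_i] ≤ Σ_i P[A_i] ≤ 9·p = 9·(13/126) = 13/14.
Numerically: 13/14 ≈ 0.9285714.
Is 13/14 < 1? YES.
Since P[∪ A_i] ≤ 13/14 < 1, the complement has P[∩ A_i^c] ≥ 1 − 13/14 = 1/14 > 0, so some outcome avoids every A_i.

9·p = 13/14 ≈ 0.9285714; existence CERTIFIED by the union bound.


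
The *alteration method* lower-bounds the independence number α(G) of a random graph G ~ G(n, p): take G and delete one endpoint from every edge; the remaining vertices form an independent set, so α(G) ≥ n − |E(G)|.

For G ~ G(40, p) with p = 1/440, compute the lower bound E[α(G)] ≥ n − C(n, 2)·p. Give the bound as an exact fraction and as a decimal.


E[|E(G)|] = C(40, 2)·p = 780 · (1/440) = 39/22.
E[α(G)] ≥ n − E[|E(G)|] = 40 − 39/22 = 841/22.
Numerically: ≈ 38.2273.
(This is only a lower bound; the true E[α(G)] may be larger.)

E[α(G)] ≥ 841/22 ≈ 38.2273.


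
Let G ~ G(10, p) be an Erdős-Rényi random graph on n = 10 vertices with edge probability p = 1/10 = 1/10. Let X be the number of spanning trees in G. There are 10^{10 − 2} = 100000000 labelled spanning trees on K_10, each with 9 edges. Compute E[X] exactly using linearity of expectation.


K_10 has 10^{10 − 2} = 100000000 labelled spanning trees.
For each such spanning tree H, let X_H = 1 if all 9 edges of H are present in G. Then P[X_H = 1] = p^{9} = (1/10)^{9} = 1/1000000000.
Summing the indicators: E[X] = Σ_H E[X_H] = 100000000 · p^{9} = 100000000 · 1/1000000000 = 1/10.
Numerically: E[X] ≈ 0.1.

E[X] = 100000000 · (1/10)^{9} = 1/10 ≈ 0.1.


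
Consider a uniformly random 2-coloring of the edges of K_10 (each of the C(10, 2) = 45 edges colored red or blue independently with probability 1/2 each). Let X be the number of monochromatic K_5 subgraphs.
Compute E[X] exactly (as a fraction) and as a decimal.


Let X = Σ_S X_S over the C(10, 5) = 252 subsets S of size 5, where X_S = 1 if the K_5 on S is monochromatic.
For a fixed S, the K_5 on S has C(5, 2) = 10 edges. P[all 10 edges red] = (1/2)^10, and likewise for blue, so P[monochromatic] = 2·(1/2)^10 = 2^{1 − 10} = 1/512.
By linearity: E[X] = C(10, 5) · 2^{1 − 10} = 252 · 1/512 = 63/128.
Numerically: E[X] ≈ 0.4922.

E[X] = C(10,5)·2^(1−C(5,2)) = 63/128 ≈ 0.4922.


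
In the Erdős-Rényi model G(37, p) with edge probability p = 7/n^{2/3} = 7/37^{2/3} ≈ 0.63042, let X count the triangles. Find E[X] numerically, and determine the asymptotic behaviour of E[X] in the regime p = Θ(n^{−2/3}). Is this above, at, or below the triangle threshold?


Number of potential triangles: C(37, 3) = 7770.
Each occurs with probability p³ ≈ (0.63042)³ ≈ 2.5054785e-01.
By linearity: E[X] = C(37, 3)·p³ ≈ 7770 · 2.5054785e-01 ≈ 1946.75676.
Since α = 2/3 < 1, p = c/n^{2/3} ≫ 1/n is above the triangle threshold p ~ 1/n. Asymptotically E[X] ~ (c³/6)·n^{3(1−α)} = (7³/6)·n^{1} → ∞; triangles are abundant w.h.p.

E[X] ≈ 1946.75676; in regime p = Θ(1/n^{2/3}) E[X] diverges (above the triangle threshold p ~ 1/n).


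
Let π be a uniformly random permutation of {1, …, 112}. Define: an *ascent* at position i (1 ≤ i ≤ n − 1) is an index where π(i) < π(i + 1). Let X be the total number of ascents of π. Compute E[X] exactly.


Write X = Σ X_I over i = 1, …, 111, with X_I the indicator of one ascent.
There are 111 indicators.
For each fixed i, the pair (π(i), π(i+1)) is a uniformly random ordered pair of distinct values from {1, …, 112}; by symmetry P[π(i) < π(i+1)] = 1/2.
By linearity: E[X] = 111 · (1/2) = (112 − 1) · (1/2) = 111/2 ≈ 55.500000.

E[X] = 111/2 = 55.500000.


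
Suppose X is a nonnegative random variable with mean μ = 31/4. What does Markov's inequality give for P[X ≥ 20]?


μ = E[X] = 31/4, a = 20.
Markov: P[X ≥ 20] ≤ μ/a = (31/4)/20 = 31/80.
Numerically: ≈ 0.3875.
(Since a = 20 > μ = 7.7500, the bound 31/80 is < 1 and informative.)

P[X ≥ 20] ≤ 31/80 ≈ 0.3875.


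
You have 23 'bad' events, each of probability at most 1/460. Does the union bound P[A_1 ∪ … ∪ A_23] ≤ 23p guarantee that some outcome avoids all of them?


Union bound: P[∪_{i=1}^{23} A_i] ≤ Σ_i P[A_i] ≤ 23·p = 23·(1/460) = 1/20.
Numerically: 1/20 ≈ 0.0500000.
Is 1/20 < 1? YES.
Since P[∪ A_i] ≤ 1/20 < 1, the complement has P[∩ A_i^c] ≥ 1 − 1/20 = 19/20 > 0, so some outcome avoids every A_i.

23·p = 1/20 ≈ 0.0500000; existence CERTIFIED by the union bound.


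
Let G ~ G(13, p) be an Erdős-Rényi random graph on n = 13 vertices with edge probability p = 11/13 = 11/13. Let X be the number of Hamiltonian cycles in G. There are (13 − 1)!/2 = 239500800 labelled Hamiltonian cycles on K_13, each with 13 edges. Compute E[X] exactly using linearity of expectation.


K_13 has (13 − 1)!/2 = 239500800 labelled Hamiltonian cycles.
For each such Hamiltonian cycle H, let X_H = 1 if all 13 edges of H are present in G. Then P[X_H = 1] = p^{13} = (11/13)^{13} = 34522712143931/302875106592253.
By linearity of expectation: E[X] = Σ_H E[X_H] = 239500800 · p^{13} = 239500800 · 34522712143931/302875106592253 = 8268217176641189644800/302875106592253.
Numerically: E[X] ≈ 2.73e+07.

E[X] = 239500800 · (11/13)^{13} = 8268217176641189644800/302875106592253 ≈ 2.73e+07.


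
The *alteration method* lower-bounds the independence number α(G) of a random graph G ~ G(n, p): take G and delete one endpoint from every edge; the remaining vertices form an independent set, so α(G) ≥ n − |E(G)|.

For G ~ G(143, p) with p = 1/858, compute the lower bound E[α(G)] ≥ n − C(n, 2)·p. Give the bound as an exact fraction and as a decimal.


E[|E(G)|] = C(143, 2)·p = 10153 · (1/858) = 71/6.
E[α(G)] ≥ n − E[|E(G)|] = 143 − 71/6 = 787/6.
Numerically: ≈ 131.166667.
(This is only a lower bound; the true E[α(G)] may be larger.)

E[α(G)] ≥ 787/6 ≈ 131.166667.


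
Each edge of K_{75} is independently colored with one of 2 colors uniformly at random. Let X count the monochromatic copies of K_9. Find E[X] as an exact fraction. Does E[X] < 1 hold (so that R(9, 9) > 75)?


E[X] = C(75, 9) · 2^{1 − 36} = 125595622175 · 2^{−35} = 125595622175/34359738368.
As a reduced fraction: E[X] = 125595622175/34359738368 ≈ 3.65531.
Is E[X] < 1? NO.
Since E[X] ≥ 1, the first-moment bound is inconclusive at n = 75; it does NOT by itself certify R(9, 9) > 75.

E[X] = 125595622175/34359738368 ≈ 3.65531; E[X] ≥ 1; first-moment method inconclusive here.


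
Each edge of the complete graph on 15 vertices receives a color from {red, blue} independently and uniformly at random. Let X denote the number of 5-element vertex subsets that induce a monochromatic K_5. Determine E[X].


Let X = Σ_S X_S over the C(15, 5) = 3003 subsets S of size 5, where X_S = 1 if the K_5 on S is monochromatic.
For a fixed S, the K_5 on S has C(5, 2) = 10 edges. P[all 10 edges red] = (1/2)^10, and likewise for blue, so P[monochromatic] = 2·(1/2)^10 = 2^{1 − 10} = 1/512.
By linearity of expectation: E[X] = C(15, 5) · 2^{1 − 10} = 3003 · 1/512 = 3003/512.
Numerically: E[X] ≈ 5.865.

E[X] = C(15,5)·2^(1−C(5,2)) = 3003/512 ≈ 5.865.


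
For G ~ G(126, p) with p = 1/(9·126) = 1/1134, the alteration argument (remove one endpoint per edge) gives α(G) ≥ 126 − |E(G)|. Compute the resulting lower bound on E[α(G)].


E[|E(G)|] = C(126, 2)·p = 7875 · (1/1134) = 125/18.
E[α(G)] ≥ n − E[|E(G)|] = 126 − 125/18 = 2143/18.
Numerically: ≈ 119.0556.
(This is only a lower bound; the true E[α(G)] may be larger.)

E[α(G)] ≥ 2143/18 ≈ 119.0556.


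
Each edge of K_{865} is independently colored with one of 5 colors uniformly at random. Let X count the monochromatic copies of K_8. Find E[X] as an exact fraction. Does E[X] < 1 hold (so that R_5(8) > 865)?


E[X] = C(865, 8) · 5^{1 − 28} = 7525050909487743060 · 5^{−27} = 7525050909487743060/7450580596923828125.
As a reduced fraction: E[X] = 1505010181897548612/1490116119384765625 ≈ 1.0099952.
Is E[X] < 1? NO.
Since E[X] ≥ 1, the first-moment bound is inconclusive at n = 865; it does NOT by itself certify R_5(8) > 865.

E[X] = 1505010181897548612/1490116119384765625 ≈ 1.0099952; E[X] ≥ 1; first-moment method inconclusive here.


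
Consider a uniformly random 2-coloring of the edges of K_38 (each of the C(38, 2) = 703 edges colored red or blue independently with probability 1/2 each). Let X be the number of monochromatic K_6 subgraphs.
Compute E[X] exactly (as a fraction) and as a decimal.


Let X = Σ_S X_S over the C(38, 6) = 2760681 subsets S of size 6, where X_S = 1 if the K_6 on S is monochromatic.
For a fixed S, the K_6 on S has C(6, 2) = 15 edges. P[all 15 edges red] = (1/2)^15, and likewise for blue, so P[monochromatic] = 2·(1/2)^15 = 2^{1 − 15} = 1/16384.
By linearity: E[X] = C(38, 6) · 2^{1 − 15} = 2760681 · 1/16384 = 2760681/16384.
Numerically: E[X] ≈ 168.498596.

E[X] = C(38,6)·2^(1−C(6,2)) = 2760681/16384 ≈ 168.498596.


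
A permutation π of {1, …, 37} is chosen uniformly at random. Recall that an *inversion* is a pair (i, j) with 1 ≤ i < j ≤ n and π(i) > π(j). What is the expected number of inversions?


Write X = Σ X_I over the C(37, 2) = 666 pairs i < j, with X_I the indicator of one inversion.
There are 666 indicators.
For each fixed pair i < j, the values π(i) and π(j) are two distinct elements of {1, …, 37} in uniformly random order; by symmetry P[π(i) > π(j)] = 1/2.
By linearity: E[X] = 666 · (1/2) = C(37, 2) · (1/2) = 666/2 = 333 ≈ 333.000.

E[X] = 333 = 333.000.


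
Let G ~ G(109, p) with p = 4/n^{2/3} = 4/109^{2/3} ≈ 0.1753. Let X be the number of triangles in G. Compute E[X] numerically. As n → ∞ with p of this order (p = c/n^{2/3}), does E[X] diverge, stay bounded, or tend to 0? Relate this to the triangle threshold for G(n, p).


Number of potential triangles: C(109, 3) = 209934.
Each occurs with probability p³ ≈ (0.1753)³ ≈ 5.3867520e-03.
By linearity: E[X] = C(109, 3)·p³ ≈ 209934 · 5.3867520e-03 ≈ 1130.86239.
Since α = 2/3 < 1, p = c/n^{2/3} ≫ 1/n is above the triangle threshold p ~ 1/n. Asymptotically E[X] ~ (c³/6)·n^{3(1−α)} = (4³/6)·n^{1} → ∞; triangles are abundant w.h.p.

E[X] ≈ 1130.86239; in regime p = Θ(1/n^{2/3}) E[X] diverges (above the triangle threshold p ~ 1/n).


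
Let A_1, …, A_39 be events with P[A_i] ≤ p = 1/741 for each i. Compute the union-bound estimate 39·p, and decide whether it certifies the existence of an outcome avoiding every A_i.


Union bound: P[∪_{i=1}^{39} A_i] ≤ Σ_i P[A_i] ≤ 39·p = 39·(1/741) = 1/19.
Numerically: 1/19 ≈ 0.05263.
Is 1/19 < 1? YES.
Since P[∪ A_i] ≤ 1/19 < 1, the complement has P[∩ A_i^c] ≥ 1 − 1/19 = 18/19 > 0, so some outcome avoids every A_i.

39·p = 1/19 ≈ 0.05263; existence CERTIFIED by the union bound.


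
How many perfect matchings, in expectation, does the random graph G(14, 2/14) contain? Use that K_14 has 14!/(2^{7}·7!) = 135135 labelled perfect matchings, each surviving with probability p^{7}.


K_14 has 14!/(2^{7}·7!) = 135135 labelled perfect matchings.
For each such perfect matching H, let X_H = 1 if all 7 edges of H are present in G. Then P[X_H = 1] = p^{7} = (1/7)^{7} = 1/823543.
By linearity: E[X] = Σ_H E[X_H] = 135135 · p^{7} = 135135 · 1/823543 = 19305/117649.
Numerically: E[X] ≈ 0.164.

E[X] = 135135 · (1/7)^{7} = 19305/117649 ≈ 0.164.


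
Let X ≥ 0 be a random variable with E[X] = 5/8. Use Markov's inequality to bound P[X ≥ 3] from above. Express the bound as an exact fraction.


μ = E[X] = 5/8, a = 3.
Markov: P[X ≥ 3] ≤ μ/a = (5/8)/3 = 5/24.
Numerically: ≈ 0.2083.
(Since a = 3 > μ = 0.6250, the bound 5/24 is < 1 and informative.)

P[X ≥ 3] ≤ 5/24 ≈ 0.2083.


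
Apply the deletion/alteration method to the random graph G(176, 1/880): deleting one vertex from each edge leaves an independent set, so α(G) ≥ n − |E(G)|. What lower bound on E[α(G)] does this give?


E[|E(G)|] = C(176, 2)·p = 15400 · (1/880) = 35/2.
E[α(G)] ≥ n − E[|E(G)|] = 176 − 35/2 = 317/2.
Numerically: ≈ 158.5000.
(This is only a lower bound; the true E[α(G)] may be larger.)

E[α(G)] ≥ 317/2 ≈ 158.5000.


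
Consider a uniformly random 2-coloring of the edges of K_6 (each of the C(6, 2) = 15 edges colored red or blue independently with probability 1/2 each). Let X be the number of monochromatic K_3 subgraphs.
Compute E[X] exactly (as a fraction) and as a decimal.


Let X = Σ_S X_S over the C(6, 3) = 20 subsets S of size 3, where X_S = 1 if the K_3 on S is monochromatic.
For a fixed S, the K_3 on S has C(3, 2) = 3 edges. P[all 3 edges red] = (1/2)^3, and likewise for blue, so P[monochromatic] = 2·(1/2)^3 = 2^{1 − 3} = 1/4.
Summing: E[X] = C(6, 3) · 2^{1 − 3} = 20 · 1/4 = 5.
Numerically: E[X] ≈ 5.00000.

E[X] = C(6,3)·2^(1−C(3,2)) = 5 ≈ 5.00000.


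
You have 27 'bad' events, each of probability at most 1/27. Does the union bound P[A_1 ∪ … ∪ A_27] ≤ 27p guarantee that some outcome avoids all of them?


Union bound: P[∪_{i=1}^{27} A_i] ≤ Σ_i P[A_i] ≤ 27·p = 27·(1/27) = 1.
Numerically: 1 ≈ 1.000.
Is 1 < 1? NO.
Since the bound 1 is ≥ 1, the union bound is uninformative here; it does NOT by itself certify existence.

27·p = 1 ≈ 1.000; existence NOT certified by the union bound.


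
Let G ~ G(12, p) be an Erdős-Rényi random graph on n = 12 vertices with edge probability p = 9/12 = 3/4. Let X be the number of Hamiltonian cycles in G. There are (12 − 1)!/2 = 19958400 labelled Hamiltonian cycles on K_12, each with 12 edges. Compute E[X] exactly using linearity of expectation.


K_12 has (12 − 1)!/2 = 19958400 labelled Hamiltonian cycles.
For each such Hamiltonian cycle H, let X_H = 1 if all 12 edges of H are present in G. Then P[X_H = 1] = p^{12} = (3/4)^{12} = 531441/16777216.
By linearity of expectation: E[X] = Σ_H E[X_H] = 19958400 · p^{12} = 19958400 · 531441/16777216 = 82864937925/131072.
Numerically: E[X] ≈ 6.322e+05.

E[X] = 19958400 · (3/4)^{12} = 82864937925/131072 ≈ 6.322e+05.


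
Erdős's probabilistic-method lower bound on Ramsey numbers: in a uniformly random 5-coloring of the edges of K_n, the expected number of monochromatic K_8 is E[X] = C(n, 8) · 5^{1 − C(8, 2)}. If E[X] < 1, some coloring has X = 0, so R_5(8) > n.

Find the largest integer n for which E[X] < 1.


We need C(n, 8) · 5^{1 − 28} < 1, i.e. C(n, 8) < 5^{28 − 1} = 7450580596923828125.
Check values of n near the boundary:
  n = 858: C(858, 8) = 7049584530256467771; 7049584530256467771 < 7450580596923828125? YES
  n = 859: C(859, 8) = 7115855595170747139; 7115855595170747139 < 7450580596923828125? YES
  n = 860: C(860, 8) = 7182671140665308145; 7182671140665308145 < 7450580596923828125? YES
  n = 861: C(861, 8) = 7250034996615275865; 7250034996615275865 < 7450580596923828125? YES
  n = 862: C(862, 8) = 7317951015318931845; 7317951015318931845 < 7450580596923828125? YES
  n = 863: C(863, 8) = 7386423071602617757; 7386423071602617757 < 7450580596923828125? YES
  n = 864: C(864, 8) = 7455455062926006708; 7455455062926006708 < 7450580596923828125? NO
  n = 865: C(865, 8) = 7525050909487743060; 7525050909487743060 < 7450580596923828125? NO
  n = 866: C(866, 8) = 7595214554331451620; 7595214554331451620 < 7450580596923828125? NO
The largest n with C(n, 8) < 7450580596923828125 is n = 863 (where E[X] = 7386423071602617757/7450580596923828125 ≈ 0.991389). Hence R_5(8) > 863, i.e. R_5(8) ≥ 864.

Largest n = 863; hence R_5(8) > 863.


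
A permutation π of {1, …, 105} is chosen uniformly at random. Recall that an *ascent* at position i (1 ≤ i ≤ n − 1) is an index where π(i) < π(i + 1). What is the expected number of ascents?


Write X = Σ X_I over i = 1, …, 104, with X_I the indicator of one ascent.
There are 104 indicators.
For each fixed i, the pair (π(i), π(i+1)) is a uniformly random ordered pair of distinct values from {1, …, 105}; by symmetry P[π(i) < π(i+1)] = 1/2.
By linearity: E[X] = 104 · (1/2) = (105 − 1) · (1/2) = 52 ≈ 52.00000.

E[X] = 52 = 52.00000.


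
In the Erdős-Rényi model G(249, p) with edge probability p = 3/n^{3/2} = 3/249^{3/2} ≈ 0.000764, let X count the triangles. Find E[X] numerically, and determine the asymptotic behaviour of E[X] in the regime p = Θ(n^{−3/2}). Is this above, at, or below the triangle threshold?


Number of potential triangles: C(249, 3) = 2542124.
Each occurs with probability p³ ≈ (0.000764)³ ≈ 4.45109e-10.
By linearity: E[X] = C(249, 3)·p³ ≈ 2542124 · 4.45109e-10 ≈ 0.001.
Since α = 3/2 > 1, p = c/n^{3/2} = o(1/n) is below the triangle threshold p ~ 1/n. Asymptotically E[X] ~ (c³/6)·n^{3(1−α)} = (3³/6)·n^{-1.5} → 0, so by Markov's inequality G has no triangles w.h.p.

E[X] ≈ 0.001; in regime p = Θ(1/n^{3/2}) E[X] tends to 0 (below the triangle threshold p ~ 1/n).


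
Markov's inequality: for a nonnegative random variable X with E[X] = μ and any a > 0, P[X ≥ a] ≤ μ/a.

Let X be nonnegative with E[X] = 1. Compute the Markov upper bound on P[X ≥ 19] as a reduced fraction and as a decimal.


μ = E[X] = 1, a = 19.
Markov: P[X ≥ 19] ≤ μ/a = (1)/19 = 1/19.
Numerically: ≈ 0.05263.
(Since a = 19 > μ = 1.00000, the bound 1/19 is < 1 and informative.)

P[X ≥ 19] ≤ 1/19 ≈ 0.05263.


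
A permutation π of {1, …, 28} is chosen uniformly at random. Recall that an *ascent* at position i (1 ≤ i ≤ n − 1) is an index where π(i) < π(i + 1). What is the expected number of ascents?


Write X = Σ X_I over i = 1, …, 27, with X_I the indicator of one ascent.
There are 27 indicators.
For each fixed i, the pair (π(i), π(i+1)) is a uniformly random ordered pair of distinct values from {1, …, 28}; by symmetry P[π(i) < π(i+1)] = 1/2.
By linearity: E[X] = 27 · (1/2) = (28 − 1) · (1/2) = 27/2 ≈ 13.50000.

E[X] = 27/2 = 13.50000.


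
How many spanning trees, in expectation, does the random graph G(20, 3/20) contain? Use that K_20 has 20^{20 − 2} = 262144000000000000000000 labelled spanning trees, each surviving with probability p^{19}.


K_20 has 20^{20 − 2} = 262144000000000000000000 labelled spanning trees.
For each such spanning tree H, let X_H = 1 if all 19 edges of H are present in G. Then P[X_H = 1] = p^{19} = (3/20)^{19} = 1162261467/5242880000000000000000000.
By linearity of expectation: E[X] = Σ_H E[X_H] = 262144000000000000000000 · p^{19} = 262144000000000000000000 · 1162261467/5242880000000000000000000 = 1162261467/20.
Numerically: E[X] ≈ 5.81131e+07.

E[X] = 262144000000000000000000 · (3/20)^{19} = 1162261467/20 ≈ 5.81131e+07.


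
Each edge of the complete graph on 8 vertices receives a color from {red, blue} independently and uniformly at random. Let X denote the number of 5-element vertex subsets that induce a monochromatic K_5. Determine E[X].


Let X = Σ_S X_S over the C(8, 5) = 56 subsets S of size 5, where X_S = 1 if the K_5 on S is monochromatic.
For a fixed S, the K_5 on S has C(5, 2) = 10 edges. P[all 10 edges red] = (1/2)^10, and likewise for blue, so P[monochromatic] = 2·(1/2)^10 = 2^{1 − 10} = 1/512.
By linearity: E[X] = C(8, 5) · 2^{1 − 10} = 56 · 1/512 = 7/64.
Numerically: E[X] ≈ 0.109.

E[X] = C(8,5)·2^(1−C(5,2)) = 7/64 ≈ 0.109.


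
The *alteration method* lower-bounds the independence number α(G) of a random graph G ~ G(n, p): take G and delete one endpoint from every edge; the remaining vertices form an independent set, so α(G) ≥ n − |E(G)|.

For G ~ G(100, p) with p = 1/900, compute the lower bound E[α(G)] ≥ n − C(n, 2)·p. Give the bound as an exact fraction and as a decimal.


E[|E(G)|] = C(100, 2)·p = 4950 · (1/900) = 11/2.
E[α(G)] ≥ n − E[|E(G)|] = 100 − 11/2 = 189/2.
Numerically: ≈ 94.50000.
(This is only a lower bound; the true E[α(G)] may be larger.)

E[α(G)] ≥ 189/2 ≈ 94.50000.


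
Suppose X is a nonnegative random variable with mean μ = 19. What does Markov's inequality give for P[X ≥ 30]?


μ = E[X] = 19, a = 30.
Markov: P[X ≥ 30] ≤ μ/a = (19)/30 = 19/30.
Numerically: ≈ 0.63333.
(Since a = 30 > μ = 19.00000, the bound 19/30 is < 1 and informative.)

P[X ≥ 30] ≤ 19/30 ≈ 0.63333.


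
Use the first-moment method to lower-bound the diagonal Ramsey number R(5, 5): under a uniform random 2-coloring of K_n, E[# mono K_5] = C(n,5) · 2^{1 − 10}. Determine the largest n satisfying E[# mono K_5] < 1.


We need C(n, 5) · 2^{1 − 10} < 1, i.e. C(n, 5) < 2^{10 − 1} = 512.
Check values of n near the boundary:
  n = 10: C(10, 5) = 252; 252 < 512? YES
  n = 11: C(11, 5) = 462; 462 < 512? YES
  n = 12: C(12, 5) = 792; 792 < 512? NO
The largest n with C(n, 5) < 512 is n = 11 (where E[X] = 231/256 ≈ 0.902344). Hence R(5, 5) > 11, i.e. R(5, 5) ≥ 12.

Largest n = 11; hence R(5, 5) > 11.


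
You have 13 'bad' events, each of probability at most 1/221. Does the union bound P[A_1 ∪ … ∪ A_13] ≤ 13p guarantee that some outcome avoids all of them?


Union bound: P[∪_{i=1}^{13} A_i] ≤ Σ_i P[A_i] ≤ 13·p = 13·(1/221) = 1/17.
Numerically: 1/17 ≈ 0.058824.
Is 1/17 < 1? YES.
Since P[∪ A_i] ≤ 1/17 < 1, the complement has P[∩ A_i^c] ≥ 1 − 1/17 = 16/17 > 0, so some outcome avoids every A_i.

13·p = 1/17 ≈ 0.058824; existence CERTIFIED by the union bound.


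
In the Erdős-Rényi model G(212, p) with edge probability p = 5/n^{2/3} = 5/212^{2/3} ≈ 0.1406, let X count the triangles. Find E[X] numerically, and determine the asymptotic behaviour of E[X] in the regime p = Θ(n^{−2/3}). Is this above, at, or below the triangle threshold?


Number of potential triangles: C(212, 3) = 1565620.
Each occurs with probability p³ ≈ (0.1406)³ ≈ 2.781239e-03.
By linearity: E[X] = C(212, 3)·p³ ≈ 1565620 · 2.781239e-03 ≈ 4354.3632.
Since α = 2/3 < 1, p = c/n^{2/3} ≫ 1/n is above the triangle threshold p ~ 1/n. Asymptotically E[X] ~ (c³/6)·n^{3(1−α)} = (5³/6)·n^{1} → ∞; triangles are abundant w.h.p.

E[X] ≈ 4354.3632; in regime p = Θ(1/n^{2/3}) E[X] diverges (above the triangle threshold p ~ 1/n).


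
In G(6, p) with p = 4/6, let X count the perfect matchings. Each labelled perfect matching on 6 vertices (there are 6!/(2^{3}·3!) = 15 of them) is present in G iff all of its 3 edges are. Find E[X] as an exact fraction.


K_6 has 6!/(2^{3}·3!) = 15 labelled perfect matchings.
For each such perfect matching H, let X_H = 1 if all 3 edges of H are present in G. Then P[X_H = 1] = p^{3} = (2/3)^{3} = 8/27.
By linearity of expectation: E[X] = Σ_H E[X_H] = 15 · p^{3} = 15 · 8/27 = 40/9.
Numerically: E[X] ≈ 4.44444.

E[X] = 15 · (2/3)^{3} = 40/9 ≈ 4.44444.


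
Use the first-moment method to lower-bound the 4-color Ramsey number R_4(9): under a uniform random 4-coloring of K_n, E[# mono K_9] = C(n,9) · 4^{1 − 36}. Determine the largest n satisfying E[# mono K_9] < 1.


We need C(n, 9) · 4^{1 − 36} < 1, i.e. C(n, 9) < 4^{36 − 1} = 1180591620717411303424.
Check values of n near the boundary:
  n = 909: C(909, 9) = 1122169012923711463931; 1122169012923711463931 < 1180591620717411303424? YES
  n = 910: C(910, 9) = 1133378248346922788210; 1133378248346922788210 < 1180591620717411303424? YES
  n = 911: C(911, 9) = 1144686900492291197405; 1144686900492291197405 < 1180591620717411303424? YES
  n = 912: C(912, 9) = 1156095740032081475120; 1156095740032081475120 < 1180591620717411303424? YES
  n = 913: C(913, 9) = 1167605542753639808390; 1167605542753639808390 < 1180591620717411303424? YES
  n = 914: C(914, 9) = 1179217089587653905932; 1179217089587653905932 < 1180591620717411303424? YES
  n = 915: C(915, 9) = 1190931166636537885130; 1190931166636537885130 < 1180591620717411303424? NO
  n = 916: C(916, 9) = 1202748565202942340440; 1202748565202942340440 < 1180591620717411303424? NO
The largest n with C(n, 9) < 1180591620717411303424 is n = 914 (where E[X] = 294804272396913476483/295147905179352825856 ≈ 0.9988). Hence R_4(9) > 914, i.e. R_4(9) ≥ 915.

Largest n = 914; hence R_4(9) > 914.


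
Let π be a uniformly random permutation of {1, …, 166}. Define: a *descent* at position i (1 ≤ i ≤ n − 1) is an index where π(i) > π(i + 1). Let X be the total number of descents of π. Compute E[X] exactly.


Write X = Σ X_I over i = 1, …, 165, with X_I the indicator of one descent.
There are 165 indicators.
For each fixed i, the pair (π(i), π(i+1)) is a uniformly random ordered pair of distinct values from {1, …, 166}; by symmetry P[π(i) > π(i+1)] = 1/2.
By linearity: E[X] = 165 · (1/2) = (166 − 1) · (1/2) = 165/2 ≈ 82.5000.

E[X] = 165/2 = 82.5000.


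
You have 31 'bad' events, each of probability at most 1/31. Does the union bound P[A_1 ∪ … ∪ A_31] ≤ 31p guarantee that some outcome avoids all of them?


Union bound: P[∪_{i=1}^{31} A_i] ≤ Σ_i P[A_i] ≤ 31·p = 31·(1/31) = 1.
Numerically: 1 ≈ 1.00000.
Is 1 < 1? NO.
Since the bound 1 is ≥ 1, the union bound is uninformative here; it does NOT by itself certify existence.

31·p = 1 ≈ 1.00000; existence NOT certified by the union bound.


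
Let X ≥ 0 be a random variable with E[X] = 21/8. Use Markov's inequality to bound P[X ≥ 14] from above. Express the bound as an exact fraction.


μ = E[X] = 21/8, a = 14.
Markov: P[X ≥ 14] ≤ μ/a = (21/8)/14 = 3/16.
Numerically: ≈ 0.187500.
(Since a = 14 > μ = 2.625000, the bound 3/16 is < 1 and informative.)

P[X ≥ 14] ≤ 3/16 ≈ 0.187500.


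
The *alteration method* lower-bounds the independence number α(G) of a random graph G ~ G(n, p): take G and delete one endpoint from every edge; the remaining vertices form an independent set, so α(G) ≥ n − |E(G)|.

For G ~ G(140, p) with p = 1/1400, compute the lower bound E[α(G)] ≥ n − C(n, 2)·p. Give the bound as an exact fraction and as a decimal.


E[|E(G)|] = C(140, 2)·p = 9730 · (1/1400) = 139/20.
E[α(G)] ≥ n − E[|E(G)|] = 140 − 139/20 = 2661/20.
Numerically: ≈ 133.0500.
(This is only a lower bound; the true E[α(G)] may be larger.)

E[α(G)] ≥ 2661/20 ≈ 133.0500.


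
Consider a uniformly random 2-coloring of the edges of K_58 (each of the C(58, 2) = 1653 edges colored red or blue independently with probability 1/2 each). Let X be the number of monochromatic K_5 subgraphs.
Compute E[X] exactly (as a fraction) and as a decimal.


Let X = Σ_S X_S over the C(58, 5) = 4582116 subsets S of size 5, where X_S = 1 if the K_5 on S is monochromatic.
For a fixed S, the K_5 on S has C(5, 2) = 10 edges. P[all 10 edges red] = (1/2)^10, and likewise for blue, so P[monochromatic] = 2·(1/2)^10 = 2^{1 − 10} = 1/512.
By linearity of expectation: E[X] = C(58, 5) · 2^{1 − 10} = 4582116 · 1/512 = 1145529/128.
Numerically: E[X] ≈ 8949.4453.

E[X] = C(58,5)·2^(1−C(5,2)) = 1145529/128 ≈ 8949.4453.


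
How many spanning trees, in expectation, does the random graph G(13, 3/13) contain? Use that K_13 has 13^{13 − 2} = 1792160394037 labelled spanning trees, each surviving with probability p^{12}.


K_13 has 13^{13 − 2} = 1792160394037 labelled spanning trees.
For each such spanning tree H, let X_H = 1 if all 12 edges of H are present in G. Then P[X_H = 1] = p^{12} = (3/13)^{12} = 531441/23298085122481.
By linearity: E[X] = Σ_H E[X_H] = 1792160394037 · p^{12} = 1792160394037 · 531441/23298085122481 = 531441/13.
Numerically: E[X] ≈ 40880.1.

E[X] = 1792160394037 · (3/13)^{12} = 531441/13 ≈ 40880.1.


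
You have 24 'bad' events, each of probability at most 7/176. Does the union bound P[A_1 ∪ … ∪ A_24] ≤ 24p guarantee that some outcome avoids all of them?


Union bound: P[∪_{i=1}^{24} A_i] ≤ Σ_i P[A_i] ≤ 24·p = 24·(7/176) = 21/22.
Numerically: 21/22 ≈ 0.954545.
Is 21/22 < 1? YES.
Since P[∪ A_i] ≤ 21/22 < 1, the complement has P[∩ A_i^c] ≥ 1 − 21/22 = 1/22 > 0, so some outcome avoids every A_i.

24·p = 21/22 ≈ 0.954545; existence CERTIFIED by the union bound.


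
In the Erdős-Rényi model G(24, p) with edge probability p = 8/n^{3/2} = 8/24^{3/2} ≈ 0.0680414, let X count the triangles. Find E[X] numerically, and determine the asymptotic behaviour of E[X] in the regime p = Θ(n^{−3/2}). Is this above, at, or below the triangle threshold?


Number of potential triangles: C(24, 3) = 2024.
Each occurs with probability p³ ≈ (0.0680414)³ ≈ 3.15006397e-04.
By linearity: E[X] = C(24, 3)·p³ ≈ 2024 · 3.15006397e-04 ≈ 0.637573.
Since α = 3/2 > 1, p = c/n^{3/2} = o(1/n) is below the triangle threshold p ~ 1/n. Asymptotically E[X] ~ (c³/6)·n^{3(1−α)} = (8³/6)·n^{-1.5} → 0, so by Markov's inequality G has no triangles w.h.p.

E[X] ≈ 0.637573; in regime p = Θ(1/n^{3/2}) E[X] tends to 0 (below the triangle threshold p ~ 1/n).


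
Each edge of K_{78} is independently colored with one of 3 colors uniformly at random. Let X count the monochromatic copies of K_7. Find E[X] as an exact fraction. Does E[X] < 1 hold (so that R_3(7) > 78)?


E[X] = C(78, 7) · 3^{1 − 21} = 2641902120 · 3^{−20} = 2641902120/3486784401.
As a reduced fraction: E[X] = 293544680/387420489 ≈ 0.7577.
Is E[X] < 1? YES.
Since E[X] < 1, there exists a 3-coloring of K_{78} with no monochromatic K_7; hence R_3(7) > 78.

E[X] = 293544680/387420489 ≈ 0.7577; E[X] < 1, so R_3(7) > 78.


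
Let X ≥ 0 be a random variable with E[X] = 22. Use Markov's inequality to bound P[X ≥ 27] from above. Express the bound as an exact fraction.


μ = E[X] = 22, a = 27.
Markov: P[X ≥ 27] ≤ μ/a = (22)/27 = 22/27.
Numerically: ≈ 0.815.
(Since a = 27 > μ = 22.000, the bound 22/27 is < 1 and informative.)

P[X ≥ 27] ≤ 22/27 ≈ 0.815.


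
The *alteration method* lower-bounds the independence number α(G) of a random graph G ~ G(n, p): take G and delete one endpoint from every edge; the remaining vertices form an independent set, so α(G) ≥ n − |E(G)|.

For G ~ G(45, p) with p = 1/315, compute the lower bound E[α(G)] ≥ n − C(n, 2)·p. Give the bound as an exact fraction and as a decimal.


E[|E(G)|] = C(45, 2)·p = 990 · (1/315) = 22/7.
E[α(G)] ≥ n − E[|E(G)|] = 45 − 22/7 = 293/7.
Numerically: ≈ 41.857.
(This is only a lower bound; the true E[α(G)] may be larger.)

E[α(G)] ≥ 293/7 ≈ 41.857.


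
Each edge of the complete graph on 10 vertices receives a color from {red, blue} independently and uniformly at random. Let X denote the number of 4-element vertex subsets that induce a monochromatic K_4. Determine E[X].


Let X = Σ_S X_S over the C(10, 4) = 210 subsets S of size 4, where X_S = 1 if the K_4 on S is monochromatic.
For a fixed S, the K_4 on S has C(4, 2) = 6 edges. P[all 6 edges red] = (1/2)^6, and likewise for blue, so P[monochromatic] = 2·(1/2)^6 = 2^{1 − 6} = 1/32.
Summing: E[X] = C(10, 4) · 2^{1 − 6} = 210 · 1/32 = 105/16.
Numerically: E[X] ≈ 6.562500.

E[X] = C(10,4)·2^(1−C(4,2)) = 105/16 ≈ 6.562500.


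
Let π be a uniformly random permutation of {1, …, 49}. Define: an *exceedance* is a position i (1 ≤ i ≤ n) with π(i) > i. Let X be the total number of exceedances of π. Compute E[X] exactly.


Write X = Σ_{i=1}^{49} X_i, where X_i = 1_{π(i) > i}.
For each fixed i, π(i) is uniform over {1, …, 49} (marginal of a uniform permutation), so P[π(i) > i] = (n − i)/n. Summing: Σ_{i=1}^{49} (n − i)/n = (0 + 1 + … + 48)/49 = 49(49 − 1)/(2·49) = (49 − 1)/2.
Hence E[X] = Σ_{i=1}^{49} (49 − i)/49 = 24 ≈ 24.00000.

E[X] = 24 = 24.00000.


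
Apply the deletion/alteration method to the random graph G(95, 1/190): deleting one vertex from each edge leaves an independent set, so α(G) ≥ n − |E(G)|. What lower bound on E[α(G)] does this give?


E[|E(G)|] = C(95, 2)·p = 4465 · (1/190) = 47/2.
E[α(G)] ≥ n − E[|E(G)|] = 95 − 47/2 = 143/2.
Numerically: ≈ 71.500000.
(This is only a lower bound; the true E[α(G)] may be larger.)

E[α(G)] ≥ 143/2 ≈ 71.500000.


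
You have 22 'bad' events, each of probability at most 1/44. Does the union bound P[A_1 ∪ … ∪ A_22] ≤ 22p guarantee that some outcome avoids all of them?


Union bound: P[∪_{i=1}^{22} A_i] ≤ Σ_i P[A_i] ≤ 22·p = 22·(1/44) = 1/2.
Numerically: 1/2 ≈ 0.500.
Is 1/2 < 1? YES.
Since P[∪ A_i] ≤ 1/2 < 1, the complement has P[∩ A_i^c] ≥ 1 − 1/2 = 1/2 > 0, so some outcome avoids every A_i.

22·p = 1/2 ≈ 0.500; existence CERTIFIED by the union bound.


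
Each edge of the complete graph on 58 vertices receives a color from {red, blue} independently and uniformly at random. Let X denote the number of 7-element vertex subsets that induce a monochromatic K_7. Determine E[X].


Let X = Σ_S X_S over the C(58, 7) = 300674088 subsets S of size 7, where X_S = 1 if the K_7 on S is monochromatic.
For a fixed S, the K_7 on S has C(7, 2) = 21 edges. P[all 21 edges red] = (1/2)^21, and likewise for blue, so P[monochromatic] = 2·(1/2)^21 = 2^{1 − 21} = 1/1048576.
Summing: E[X] = C(58, 7) · 2^{1 − 21} = 300674088 · 1/1048576 = 37584261/131072.
Numerically: E[X] ≈ 286.745155.

E[X] = C(58,7)·2^(1−C(7,2)) = 37584261/131072 ≈ 286.745155.


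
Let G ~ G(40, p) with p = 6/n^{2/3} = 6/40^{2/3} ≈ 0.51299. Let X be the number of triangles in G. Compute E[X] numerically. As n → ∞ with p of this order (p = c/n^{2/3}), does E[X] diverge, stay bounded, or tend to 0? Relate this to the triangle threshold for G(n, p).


Number of potential triangles: C(40, 3) = 9880.
Each occurs with probability p³ ≈ (0.51299)³ ≈ 1.3500000e-01.
By linearity: E[X] = C(40, 3)·p³ ≈ 9880 · 1.3500000e-01 ≈ 1333.80000.
Since α = 2/3 < 1, p = c/n^{2/3} ≫ 1/n is above the triangle threshold p ~ 1/n. Asymptotically E[X] ~ (c³/6)·n^{3(1−α)} = (6³/6)·n^{1} → ∞; triangles are abundant w.h.p.

E[X] ≈ 1333.80000; in regime p = Θ(1/n^{2/3}) E[X] diverges (above the triangle threshold p ~ 1/n).


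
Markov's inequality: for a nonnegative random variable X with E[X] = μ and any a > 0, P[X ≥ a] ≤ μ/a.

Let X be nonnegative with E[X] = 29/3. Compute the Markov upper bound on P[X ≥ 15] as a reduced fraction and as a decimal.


μ = E[X] = 29/3, a = 15.
Markov: P[X ≥ 15] ≤ μ/a = (29/3)/15 = 29/45.
Numerically: ≈ 0.644.
(Since a = 15 > μ = 9.667, the bound 29/45 is < 1 and informative.)

P[X ≥ 15] ≤ 29/45 ≈ 0.644.


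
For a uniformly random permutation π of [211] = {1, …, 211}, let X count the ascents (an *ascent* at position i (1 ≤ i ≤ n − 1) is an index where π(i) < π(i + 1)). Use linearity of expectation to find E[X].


Write X = Σ X_I over i = 1, …, 210, with X_I the indicator of one ascent.
There are 210 indicators.
For each fixed i, the pair (π(i), π(i+1)) is a uniformly random ordered pair of distinct values from {1, …, 211}; by symmetry P[π(i) < π(i+1)] = 1/2.
By linearity: E[X] = 210 · (1/2) = (211 − 1) · (1/2) = 105 ≈ 105.000000.

E[X] = 105 = 105.000000.


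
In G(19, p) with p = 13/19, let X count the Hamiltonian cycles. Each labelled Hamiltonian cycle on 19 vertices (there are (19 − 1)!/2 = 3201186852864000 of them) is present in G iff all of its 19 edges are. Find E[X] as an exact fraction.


K_19 has (19 − 1)!/2 = 3201186852864000 labelled Hamiltonian cycles.
For each such Hamiltonian cycle H, let X_H = 1 if all 19 edges of H are present in G. Then P[X_H = 1] = p^{19} = (13/19)^{19} = 1461920290375446110677/1978419655660313589123979.
By linearity: E[X] = Σ_H E[X_H] = 3201186852864000 · p^{19} = 3201186852864000 · 1461920290375446110677/1978419655660313589123979 = 4679880013484999364018134658428928000/1978419655660313589123979.
Numerically: E[X] ≈ 2.3655e+12.

E[X] = 3201186852864000 · (13/19)^{19} = 4679880013484999364018134658428928000/1978419655660313589123979 ≈ 2.3655e+12.


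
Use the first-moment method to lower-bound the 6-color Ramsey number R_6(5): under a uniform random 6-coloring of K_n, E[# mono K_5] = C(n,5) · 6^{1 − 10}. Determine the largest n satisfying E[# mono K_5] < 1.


We need C(n, 5) · 6^{1 − 10} < 1, i.e. C(n, 5) < 6^{10 − 1} = 10077696.
Check values of n near the boundary:
  n = 61: C(61, 5) = 5949147; 5949147 < 10077696? YES
  n = 62: C(62, 5) = 6471002; 6471002 < 10077696? YES
  n = 63: C(63, 5) = 7028847; 7028847 < 10077696? YES
  n = 64: C(64, 5) = 7624512; 7624512 < 10077696? YES
  n = 65: C(65, 5) = 8259888; 8259888 < 10077696? YES
  n = 66: C(66, 5) = 8936928; 8936928 < 10077696? YES
  n = 67: C(67, 5) = 9657648; 9657648 < 10077696? YES
  n = 68: C(68, 5) = 10424128; 10424128 < 10077696? NO
  n = 69: C(69, 5) = 11238513; 11238513 < 10077696? NO
The largest n with C(n, 5) < 10077696 is n = 67 (where E[X] = 67067/69984 ≈ 0.95832). Hence R_6(5) > 67, i.e. R_6(5) ≥ 68.

Largest n = 67; hence R_6(5) > 67.


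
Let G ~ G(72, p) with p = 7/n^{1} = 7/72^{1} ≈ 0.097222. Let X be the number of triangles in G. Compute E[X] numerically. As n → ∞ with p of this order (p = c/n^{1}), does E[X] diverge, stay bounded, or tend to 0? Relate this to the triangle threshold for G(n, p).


Number of potential triangles: C(72, 3) = 59640.
Each occurs with probability p³ ≈ (0.097222)³ ≈ 9.1896005e-04.
By linearity: E[X] = C(72, 3)·p³ ≈ 59640 · 9.1896005e-04 ≈ 54.80678.
Here α = 1, so p = 7/n is exactly at the triangle threshold p ~ 1/n. Asymptotically E[X] → c³/6 = 7³/6 = 343/6 ≈ 57.16667, a bounded constant. In this regime the triangle count is asymptotically Poisson(c³/6).

E[X] ≈ 54.80678; in regime p = Θ(1/n^{1}) E[X] stays bounded (at the triangle threshold p ~ 1/n).


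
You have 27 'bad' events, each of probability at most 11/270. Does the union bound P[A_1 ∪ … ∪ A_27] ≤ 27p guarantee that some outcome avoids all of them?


Union bound: P[∪_{i=1}^{27} A_i] ≤ Σ_i P[A_i] ≤ 27·p = 27·(11/270) = 11/10.
Numerically: 11/10 ≈ 1.100.
Is 11/10 < 1? NO.
Since the bound 11/10 is ≥ 1, the union bound is uninformative here; it does NOT by itself certify existence.

27·p = 11/10 ≈ 1.100; existence NOT certified by the union bound.


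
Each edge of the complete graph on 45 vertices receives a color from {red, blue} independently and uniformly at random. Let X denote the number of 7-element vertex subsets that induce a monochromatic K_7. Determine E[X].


Let X = Σ_S X_S over the C(45, 7) = 45379620 subsets S of size 7, where X_S = 1 if the K_7 on S is monochromatic.
For a fixed S, the K_7 on S has C(7, 2) = 21 edges. P[all 21 edges red] = (1/2)^21, and likewise for blue, so P[monochromatic] = 2·(1/2)^21 = 2^{1 − 21} = 1/1048576.
By linearity: E[X] = C(45, 7) · 2^{1 − 21} = 45379620 · 1/1048576 = 11344905/262144.
Numerically: E[X] ≈ 43.277.

E[X] = C(45,7)·2^(1−C(7,2)) = 11344905/262144 ≈ 43.277.


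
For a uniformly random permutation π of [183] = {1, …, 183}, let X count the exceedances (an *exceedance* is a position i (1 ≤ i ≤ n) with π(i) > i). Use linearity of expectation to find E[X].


Write X = Σ_{i=1}^{183} X_i, where X_i = 1_{π(i) > i}.
For each fixed i, π(i) is uniform over {1, …, 183} (marginal of a uniform permutation), so P[π(i) > i] = (n − i)/n. Summing: Σ_{i=1}^{183} (n − i)/n = (0 + 1 + … + 182)/183 = 183(183 − 1)/(2·183) = (183 − 1)/2.
Hence E[X] = Σ_{i=1}^{183} (183 − i)/183 = 91 ≈ 91.000.

E[X] = 91 = 91.000.


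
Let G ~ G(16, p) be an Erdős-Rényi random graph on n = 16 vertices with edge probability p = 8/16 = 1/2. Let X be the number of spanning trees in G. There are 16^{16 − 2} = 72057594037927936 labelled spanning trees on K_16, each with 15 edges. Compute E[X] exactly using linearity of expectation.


K_16 has 16^{16 − 2} = 72057594037927936 labelled spanning trees.
For each such spanning tree H, let X_H = 1 if all 15 edges of H are present in G. Then P[X_H = 1] = p^{15} = (1/2)^{15} = 1/32768.
By linearity: E[X] = Σ_H E[X_H] = 72057594037927936 · p^{15} = 72057594037927936 · 1/32768 = 2199023255552.
Numerically: E[X] ≈ 2.199e+12.

E[X] = 72057594037927936 · (1/2)^{15} = 2199023255552 ≈ 2.199e+12.


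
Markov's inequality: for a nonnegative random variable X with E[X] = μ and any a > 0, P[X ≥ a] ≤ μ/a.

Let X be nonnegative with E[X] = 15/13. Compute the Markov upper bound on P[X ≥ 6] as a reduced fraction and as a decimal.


μ = E[X] = 15/13, a = 6.
Markov: P[X ≥ 6] ≤ μ/a = (15/13)/6 = 5/26.
Numerically: ≈ 0.1923.
(Since a = 6 > μ = 1.1538, the bound 5/26 is < 1 and informative.)

P[X ≥ 6] ≤ 5/26 ≈ 0.1923.
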